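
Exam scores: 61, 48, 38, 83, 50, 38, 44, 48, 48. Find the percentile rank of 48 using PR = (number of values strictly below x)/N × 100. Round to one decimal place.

N = 9.
Strictly below 48: 3. Equal to 48: 3.
PR = 3/9 × 100 = 33.3

33.3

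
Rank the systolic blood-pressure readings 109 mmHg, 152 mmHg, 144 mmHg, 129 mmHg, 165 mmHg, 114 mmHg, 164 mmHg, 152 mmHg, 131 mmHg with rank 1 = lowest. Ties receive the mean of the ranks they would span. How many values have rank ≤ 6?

Sorted (ascending): 109, 114, 129, 131, 144, 152, 152, 164, 165
The 2 values of 152 occupy positions 6–7 → average rank (6+7)/2 = 6.5.
Ranks ≤ 6: {1, 2, 3, 4, 5} → 5 values.

5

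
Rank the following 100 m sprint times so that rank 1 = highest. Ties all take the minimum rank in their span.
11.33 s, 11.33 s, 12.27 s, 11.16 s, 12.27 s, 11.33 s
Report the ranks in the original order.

Sorted (descending): 12.27, 12.27, 11.33, 11.33, 11.33, 11.16
The 2 values of 12.27 occupy positions 1–2 → each gets rank 1.
The 3 values of 11.33 occupy positions 3–5 → each gets rank 3.

3, 3, 1, 6, 1, 3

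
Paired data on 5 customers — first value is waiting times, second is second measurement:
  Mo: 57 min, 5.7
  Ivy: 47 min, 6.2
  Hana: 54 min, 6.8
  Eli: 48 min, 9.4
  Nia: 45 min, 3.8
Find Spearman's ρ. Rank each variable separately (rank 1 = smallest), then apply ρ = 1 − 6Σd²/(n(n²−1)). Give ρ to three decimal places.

Ranks of variable 1: 5, 2, 4, 3, 1
Ranks of variable 2: 2, 3, 4, 5, 1
d = r₁ − r₂: 3, -1, 0, -2, 0
d²: 9, 1, 0, 4, 0; Σd² = 14
ρ = 1 − 6·14/(5·24) = 1 − 84/120 = 0.300

0.300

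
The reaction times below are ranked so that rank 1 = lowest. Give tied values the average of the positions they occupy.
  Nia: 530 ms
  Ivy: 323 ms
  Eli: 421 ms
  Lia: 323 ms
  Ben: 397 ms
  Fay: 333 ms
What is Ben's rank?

4

Sorted (ascending): 323, 323, 333, 397, 421, 530
The 2 values of 323 occupy positions 1–2 → average rank (1+2)/2 = 1.5.
Ben has value 397 ms → rank 4.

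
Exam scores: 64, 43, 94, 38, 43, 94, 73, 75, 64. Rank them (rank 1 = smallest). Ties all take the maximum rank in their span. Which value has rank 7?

Sorted (ascending): 38, 43, 43, 64, 64, 73, 75, 94, 94
The 2 values of 43 occupy positions 2–3 → each gets rank 3.
The 2 values of 64 occupy positions 4–5 → each gets rank 5.
The 2 values of 94 occupy positions 8–9 → each gets rank 9.
Rank 7 → value 75.

75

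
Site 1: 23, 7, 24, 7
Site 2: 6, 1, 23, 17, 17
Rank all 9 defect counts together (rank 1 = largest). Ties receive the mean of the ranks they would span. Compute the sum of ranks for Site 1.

Sorted (descending): 24, 23, 23, 17, 17, 7, 7, 6, 1
The 2 values of 23 occupy positions 2–3 → average rank (2+3)/2 = 2.5.
The 2 values of 17 occupy positions 4–5 → average rank (4+5)/2 = 4.5.
The 2 values of 7 occupy positions 6–7 → average rank (6+7)/2 = 6.5.
Site 1 values → pooled ranks: 23→2.5, 7→6.5, 24→1, 7→6.5
Rank sum = 2.5 + 6.5 + 1 + 6.5 = 16.5

16.5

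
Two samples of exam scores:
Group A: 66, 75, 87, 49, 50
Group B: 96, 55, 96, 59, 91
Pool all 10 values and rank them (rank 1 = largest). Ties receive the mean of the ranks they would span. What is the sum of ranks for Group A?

Sorted (descending): 96, 96, 91, 87, 75, 66, 59, 55, 50, 49
The 2 values of 96 occupy positions 1–2 → average rank (1+2)/2 = 1.5.
Group A values → pooled ranks: 66→6, 75→5, 87→4, 49→10, 50→9
Rank sum = 6 + 5 + 4 + 10 + 9 = 34

34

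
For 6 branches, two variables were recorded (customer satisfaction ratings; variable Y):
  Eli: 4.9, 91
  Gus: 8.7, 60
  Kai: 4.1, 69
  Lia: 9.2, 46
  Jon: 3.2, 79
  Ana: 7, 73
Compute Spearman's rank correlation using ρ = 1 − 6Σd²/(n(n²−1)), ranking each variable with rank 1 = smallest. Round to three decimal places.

-0.714

Ranks of variable 1: 3, 5, 2, 6, 1, 4
Ranks of variable 2: 6, 2, 3, 1, 5, 4
d = r₁ − r₂: -3, 3, -1, 5, -4, 0
d²: 9, 9, 1, 25, 16, 0; Σd² = 60
ρ = 1 − 6·60/(6·35) = 1 − 360/210 = -0.714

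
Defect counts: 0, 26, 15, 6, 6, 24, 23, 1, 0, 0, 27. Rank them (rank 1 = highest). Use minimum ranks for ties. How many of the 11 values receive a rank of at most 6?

7

Sorted (descending): 27, 26, 24, 23, 15, 6, 6, 1, 0, 0, 0
The 2 values of 6 occupy positions 6–7 → each gets rank 6.
The 3 values of 0 occupy positions 9–11 → each gets rank 9.
Ranks ≤ 6: {1, 2, 3, 4, 5, 6, 6} → 7 values.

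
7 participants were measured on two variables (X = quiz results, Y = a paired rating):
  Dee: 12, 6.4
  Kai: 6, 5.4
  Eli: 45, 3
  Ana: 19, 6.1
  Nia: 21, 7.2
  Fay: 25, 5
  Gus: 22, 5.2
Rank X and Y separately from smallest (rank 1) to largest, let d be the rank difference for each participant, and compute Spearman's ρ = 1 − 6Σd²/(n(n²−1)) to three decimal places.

-0.679

Ranks of variable 1: 2, 1, 7, 3, 4, 6, 5
Ranks of variable 2: 6, 4, 1, 5, 7, 2, 3
d = r₁ − r₂: -4, -3, 6, -2, -3, 4, 2
d²: 16, 9, 36, 4, 9, 16, 4; Σd² = 94
ρ = 1 − 6·94/(7·48) = 1 − 564/336 = -0.679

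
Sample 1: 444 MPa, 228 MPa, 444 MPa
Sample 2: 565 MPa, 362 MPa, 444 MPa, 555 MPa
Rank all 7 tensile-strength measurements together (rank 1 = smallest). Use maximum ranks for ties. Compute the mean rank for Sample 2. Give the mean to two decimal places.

5.00

Sorted (ascending): 228, 362, 444, 444, 444, 555, 565
The 3 values of 444 occupy positions 3–5 → each gets rank 5.
Sample 2 values → pooled ranks: 565→7, 362→2, 444→5, 555→6
Mean rank = (7 + 2 + 5 + 6) / 4 = 5.00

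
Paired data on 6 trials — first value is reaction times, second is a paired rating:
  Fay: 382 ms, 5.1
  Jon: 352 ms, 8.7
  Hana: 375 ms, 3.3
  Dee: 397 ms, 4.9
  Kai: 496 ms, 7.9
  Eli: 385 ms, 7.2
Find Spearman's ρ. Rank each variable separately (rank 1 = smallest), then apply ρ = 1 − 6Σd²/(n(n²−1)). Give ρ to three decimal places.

-0.029

Ranks of variable 1: 3, 1, 2, 5, 6, 4
Ranks of variable 2: 3, 6, 1, 2, 5, 4
d = r₁ − r₂: 0, -5, 1, 3, 1, 0
d²: 0, 25, 1, 9, 1, 0; Σd² = 36
ρ = 1 − 6·36/(6·35) = 1 − 216/210 = -0.029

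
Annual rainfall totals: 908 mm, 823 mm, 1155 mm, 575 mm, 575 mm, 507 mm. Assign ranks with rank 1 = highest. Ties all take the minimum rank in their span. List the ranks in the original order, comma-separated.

Sorted (descending): 1155, 908, 823, 575, 575, 507
The 2 values of 575 occupy positions 4–5 → each gets rank 4.

2, 3, 1, 4, 4, 6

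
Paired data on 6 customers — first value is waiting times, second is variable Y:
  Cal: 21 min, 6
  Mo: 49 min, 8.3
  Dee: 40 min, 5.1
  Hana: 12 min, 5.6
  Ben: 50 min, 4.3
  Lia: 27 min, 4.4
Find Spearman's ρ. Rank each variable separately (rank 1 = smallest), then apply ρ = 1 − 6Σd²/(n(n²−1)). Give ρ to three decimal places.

-0.314

Ranks of variable 1: 2, 5, 4, 1, 6, 3
Ranks of variable 2: 5, 6, 3, 4, 1, 2
d = r₁ − r₂: -3, -1, 1, -3, 5, 1
d²: 9, 1, 1, 9, 25, 1; Σd² = 46
ρ = 1 − 6·46/(6·35) = 1 − 276/210 = -0.314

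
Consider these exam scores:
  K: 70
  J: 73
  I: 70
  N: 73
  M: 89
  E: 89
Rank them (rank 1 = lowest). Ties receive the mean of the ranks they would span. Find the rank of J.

3.5

Sorted (ascending): 70, 70, 73, 73, 89, 89
The 2 values of 70 occupy positions 1–2 → average rank (1+2)/2 = 1.5.
The 2 values of 73 occupy positions 3–4 → average rank (3+4)/2 = 3.5.
The 2 values of 89 occupy positions 5–6 → average rank (5+6)/2 = 5.5.
J has value 73 → rank 3.5.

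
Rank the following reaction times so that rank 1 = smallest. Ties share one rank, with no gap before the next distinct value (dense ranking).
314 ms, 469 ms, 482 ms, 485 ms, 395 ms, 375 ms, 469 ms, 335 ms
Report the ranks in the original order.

1, 5, 6, 7, 4, 3, 5, 2

Sorted (ascending): 314, 335, 375, 395, 469, 469, 482, 485
The 2 values of 469 share dense rank 5.
Remaining distinct values take the next consecutive integers.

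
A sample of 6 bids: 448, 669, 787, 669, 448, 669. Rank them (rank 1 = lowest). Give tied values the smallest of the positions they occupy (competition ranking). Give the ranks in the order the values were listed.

Sorted (ascending): 448, 448, 669, 669, 669, 787
The 2 values of 448 occupy positions 1–2 → each gets rank 1.
The 3 values of 669 occupy positions 3–5 → each gets rank 3.

1, 3, 6, 3, 1, 3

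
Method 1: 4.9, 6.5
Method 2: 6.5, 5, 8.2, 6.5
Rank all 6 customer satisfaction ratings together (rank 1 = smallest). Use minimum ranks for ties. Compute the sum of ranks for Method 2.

14

Sorted (ascending): 4.9, 5, 6.5, 6.5, 6.5, 8.2
The 3 values of 6.5 occupy positions 3–5 → each gets rank 3.
Method 2 values → pooled ranks: 6.5→3, 5→2, 8.2→6, 6.5→3
Rank sum = 3 + 2 + 6 + 3 = 14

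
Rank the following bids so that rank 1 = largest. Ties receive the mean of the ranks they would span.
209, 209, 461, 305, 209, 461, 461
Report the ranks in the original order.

6, 6, 2, 4, 6, 2, 2

Sorted (descending): 461, 461, 461, 305, 209, 209, 209
The 3 values of 461 occupy positions 1–3 → average rank 2.
The 3 values of 209 occupy positions 5–7 → average rank 6.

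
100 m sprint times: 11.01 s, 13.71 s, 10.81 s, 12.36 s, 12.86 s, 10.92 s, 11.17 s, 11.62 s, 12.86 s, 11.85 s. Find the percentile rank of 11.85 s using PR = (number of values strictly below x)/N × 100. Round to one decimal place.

N = 10.
Strictly below 11.85: 5. Equal to 11.85: 1.
PR = 5/10 × 100 = 50.0

50.0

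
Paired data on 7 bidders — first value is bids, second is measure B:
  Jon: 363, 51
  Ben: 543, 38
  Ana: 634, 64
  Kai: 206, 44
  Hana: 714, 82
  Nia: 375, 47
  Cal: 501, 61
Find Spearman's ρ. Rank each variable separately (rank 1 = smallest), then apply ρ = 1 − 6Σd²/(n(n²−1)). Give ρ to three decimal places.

Ranks of variable 1: 2, 5, 6, 1, 7, 3, 4
Ranks of variable 2: 4, 1, 6, 2, 7, 3, 5
d = r₁ − r₂: -2, 4, 0, -1, 0, 0, -1
d²: 4, 16, 0, 1, 0, 0, 1; Σd² = 22
ρ = 1 − 6·22/(7·48) = 1 − 132/336 = 0.607

0.607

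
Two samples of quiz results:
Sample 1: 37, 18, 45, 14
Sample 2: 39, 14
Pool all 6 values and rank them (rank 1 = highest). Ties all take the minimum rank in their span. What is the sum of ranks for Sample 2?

7

Sorted (descending): 45, 39, 37, 18, 14, 14
The 2 values of 14 occupy positions 5–6 → each gets rank 5.
Sample 2 values → pooled ranks: 39→2, 14→5
Rank sum = 2 + 5 = 7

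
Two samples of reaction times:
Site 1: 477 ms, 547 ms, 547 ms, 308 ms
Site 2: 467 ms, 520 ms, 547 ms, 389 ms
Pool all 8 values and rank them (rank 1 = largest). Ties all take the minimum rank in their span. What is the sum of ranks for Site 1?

Sorted (descending): 547, 547, 547, 520, 477, 467, 389, 308
The 3 values of 547 occupy positions 1–3 → each gets rank 1.
Site 1 values → pooled ranks: 477→5, 547→1, 547→1, 308→8
Rank sum = 5 + 1 + 1 + 8 = 15

15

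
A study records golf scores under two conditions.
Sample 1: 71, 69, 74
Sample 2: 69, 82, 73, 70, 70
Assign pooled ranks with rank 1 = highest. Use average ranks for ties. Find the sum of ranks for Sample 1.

13.5

Sorted (descending): 82, 74, 73, 71, 70, 70, 69, 69
The 2 values of 70 occupy positions 5–6 → average rank (5+6)/2 = 5.5.
The 2 values of 69 occupy positions 7–8 → average rank (7+8)/2 = 7.5.
Sample 1 values → pooled ranks: 71→4, 69→7.5, 74→2
Rank sum = 4 + 7.5 + 2 = 13.5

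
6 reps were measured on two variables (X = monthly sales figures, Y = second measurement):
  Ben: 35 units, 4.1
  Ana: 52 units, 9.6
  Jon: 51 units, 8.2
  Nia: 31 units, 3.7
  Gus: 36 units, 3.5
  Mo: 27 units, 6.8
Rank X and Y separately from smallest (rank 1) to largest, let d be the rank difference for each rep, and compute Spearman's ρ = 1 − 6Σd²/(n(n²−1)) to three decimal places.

0.486

Ranks of variable 1: 3, 6, 5, 2, 4, 1
Ranks of variable 2: 3, 6, 5, 2, 1, 4
d = r₁ − r₂: 0, 0, 0, 0, 3, -3
d²: 0, 0, 0, 0, 9, 9; Σd² = 18
ρ = 1 − 6·18/(6·35) = 1 − 108/210 = 0.486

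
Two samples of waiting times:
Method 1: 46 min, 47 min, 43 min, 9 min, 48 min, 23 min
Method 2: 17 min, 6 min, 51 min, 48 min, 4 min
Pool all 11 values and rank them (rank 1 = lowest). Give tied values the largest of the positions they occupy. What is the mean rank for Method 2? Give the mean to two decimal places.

5.60

Sorted (ascending): 4, 6, 9, 17, 23, 43, 46, 47, 48, 48, 51
The 2 values of 48 occupy positions 9–10 → each gets rank 10.
Method 2 values → pooled ranks: 17→4, 6→2, 51→11, 48→10, 4→1
Mean rank = (4 + 2 + 11 + 10 + 1) / 5 = 5.60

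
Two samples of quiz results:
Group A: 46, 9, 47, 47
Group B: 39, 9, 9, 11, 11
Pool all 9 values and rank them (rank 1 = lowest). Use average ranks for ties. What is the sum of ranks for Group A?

Sorted (ascending): 9, 9, 9, 11, 11, 39, 46, 47, 47
The 3 values of 9 occupy positions 1–3 → average rank 2.
The 2 values of 11 occupy positions 4–5 → average rank (4+5)/2 = 4.5.
The 2 values of 47 occupy positions 8–9 → average rank (8+9)/2 = 8.5.
Group A values → pooled ranks: 46→7, 9→2, 47→8.5, 47→8.5
Rank sum = 7 + 2 + 8.5 + 8.5 = 26

26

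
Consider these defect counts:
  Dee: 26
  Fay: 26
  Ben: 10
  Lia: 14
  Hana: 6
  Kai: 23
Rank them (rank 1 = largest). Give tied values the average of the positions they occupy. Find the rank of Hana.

Sorted (descending): 26, 26, 23, 14, 10, 6
The 2 values of 26 occupy positions 1–2 → average rank (1+2)/2 = 1.5.
Hana has value 6 → rank 6.

6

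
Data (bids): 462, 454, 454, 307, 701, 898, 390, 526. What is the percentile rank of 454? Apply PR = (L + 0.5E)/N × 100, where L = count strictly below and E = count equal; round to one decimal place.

37.5

N = 8.
Strictly below 454: 2. Equal to 454: 2.
PR = (2 + 0.5·2)/8 × 100 = 37.5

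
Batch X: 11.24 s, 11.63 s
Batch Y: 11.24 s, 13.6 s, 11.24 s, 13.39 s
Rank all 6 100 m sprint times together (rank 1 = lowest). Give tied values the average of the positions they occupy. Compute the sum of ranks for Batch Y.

Sorted (ascending): 11.24, 11.24, 11.24, 11.63, 13.39, 13.6
The 3 values of 11.24 occupy positions 1–3 → average rank 2.
Batch Y values → pooled ranks: 11.24→2, 13.6→6, 11.24→2, 13.39→5
Rank sum = 2 + 6 + 2 + 5 = 15

15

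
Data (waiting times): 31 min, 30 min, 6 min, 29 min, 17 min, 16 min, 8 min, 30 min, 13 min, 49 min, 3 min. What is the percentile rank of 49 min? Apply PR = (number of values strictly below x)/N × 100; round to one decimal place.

N = 11.
Strictly below 49: 10. Equal to 49: 1.
PR = 10/11 × 100 = 90.9

90.9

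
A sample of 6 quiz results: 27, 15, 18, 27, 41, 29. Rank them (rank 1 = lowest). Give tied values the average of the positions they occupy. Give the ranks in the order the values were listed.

3.5, 1, 2, 3.5, 6, 5

Sorted (ascending): 15, 18, 27, 27, 29, 41
The 2 values of 27 occupy positions 3–4 → average rank (3+4)/2 = 3.5.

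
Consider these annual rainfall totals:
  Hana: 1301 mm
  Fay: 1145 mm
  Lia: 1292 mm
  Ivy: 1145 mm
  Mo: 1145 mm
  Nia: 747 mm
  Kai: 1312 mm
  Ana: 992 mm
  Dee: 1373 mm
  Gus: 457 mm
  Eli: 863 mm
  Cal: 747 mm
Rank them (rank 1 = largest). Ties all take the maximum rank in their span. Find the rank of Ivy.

Sorted (descending): 1373, 1312, 1301, 1292, 1145, 1145, 1145, 992, 863, 747, 747, 457
The 3 values of 1145 occupy positions 5–7 → each gets rank 7.
The 2 values of 747 occupy positions 10–11 → each gets rank 11.
Ivy has value 1145 mm → rank 7.

7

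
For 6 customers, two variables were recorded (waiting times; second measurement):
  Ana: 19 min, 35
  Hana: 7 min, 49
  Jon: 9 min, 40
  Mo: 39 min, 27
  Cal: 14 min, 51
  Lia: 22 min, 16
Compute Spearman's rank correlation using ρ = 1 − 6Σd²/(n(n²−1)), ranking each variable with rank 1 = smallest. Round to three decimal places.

-0.771

Ranks of variable 1: 4, 1, 2, 6, 3, 5
Ranks of variable 2: 3, 5, 4, 2, 6, 1
d = r₁ − r₂: 1, -4, -2, 4, -3, 4
d²: 1, 16, 4, 16, 9, 16; Σd² = 62
ρ = 1 − 6·62/(6·35) = 1 − 372/210 = -0.771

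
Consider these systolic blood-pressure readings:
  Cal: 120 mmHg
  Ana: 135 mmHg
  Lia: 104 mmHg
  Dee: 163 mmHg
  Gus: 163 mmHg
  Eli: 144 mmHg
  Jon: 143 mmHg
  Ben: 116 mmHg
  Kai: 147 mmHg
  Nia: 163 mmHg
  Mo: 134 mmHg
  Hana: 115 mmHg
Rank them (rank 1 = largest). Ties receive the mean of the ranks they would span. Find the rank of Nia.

Sorted (descending): 163, 163, 163, 147, 144, 143, 135, 134, 120, 116, 115, 104
The 3 values of 163 occupy positions 1–3 → average rank 2.
Nia has value 163 mmHg → rank 2.

2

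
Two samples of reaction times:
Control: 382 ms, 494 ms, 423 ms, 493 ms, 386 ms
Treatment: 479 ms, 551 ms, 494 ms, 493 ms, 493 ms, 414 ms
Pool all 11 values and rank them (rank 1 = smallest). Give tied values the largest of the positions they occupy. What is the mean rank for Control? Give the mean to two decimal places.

5.00

Sorted (ascending): 382, 386, 414, 423, 479, 493, 493, 493, 494, 494, 551
The 3 values of 493 occupy positions 6–8 → each gets rank 8.
The 2 values of 494 occupy positions 9–10 → each gets rank 10.
Control values → pooled ranks: 382→1, 494→10, 423→4, 493→8, 386→2
Mean rank = (1 + 10 + 4 + 8 + 2) / 5 = 5.00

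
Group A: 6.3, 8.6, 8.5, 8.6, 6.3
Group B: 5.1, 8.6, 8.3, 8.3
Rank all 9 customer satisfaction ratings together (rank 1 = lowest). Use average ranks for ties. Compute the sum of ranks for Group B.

Sorted (ascending): 5.1, 6.3, 6.3, 8.3, 8.3, 8.5, 8.6, 8.6, 8.6
The 2 values of 6.3 occupy positions 2–3 → average rank (2+3)/2 = 2.5.
The 2 values of 8.3 occupy positions 4–5 → average rank (4+5)/2 = 4.5.
The 3 values of 8.6 occupy positions 7–9 → average rank 8.
Group B values → pooled ranks: 5.1→1, 8.6→8, 8.3→4.5, 8.3→4.5
Rank sum = 1 + 8 + 4.5 + 4.5 = 18

18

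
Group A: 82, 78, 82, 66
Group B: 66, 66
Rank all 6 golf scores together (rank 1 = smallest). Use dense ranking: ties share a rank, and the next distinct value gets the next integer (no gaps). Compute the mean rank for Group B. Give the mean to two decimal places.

Sorted (ascending): 66, 66, 66, 78, 82, 82
The 3 values of 66 share dense rank 1.
The 2 values of 82 share dense rank 3.
Remaining distinct values take the next consecutive integers.
Group B values → pooled ranks: 66→1, 66→1
Mean rank = (1 + 1) / 2 = 1.00

1.00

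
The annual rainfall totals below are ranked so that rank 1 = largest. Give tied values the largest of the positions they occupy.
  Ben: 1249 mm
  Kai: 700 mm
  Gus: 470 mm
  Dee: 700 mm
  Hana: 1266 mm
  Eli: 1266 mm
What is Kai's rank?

Sorted (descending): 1266, 1266, 1249, 700, 700, 470
The 2 values of 1266 occupy positions 1–2 → each gets rank 2.
The 2 values of 700 occupy positions 4–5 → each gets rank 5.
Kai has value 700 mm → rank 5.

5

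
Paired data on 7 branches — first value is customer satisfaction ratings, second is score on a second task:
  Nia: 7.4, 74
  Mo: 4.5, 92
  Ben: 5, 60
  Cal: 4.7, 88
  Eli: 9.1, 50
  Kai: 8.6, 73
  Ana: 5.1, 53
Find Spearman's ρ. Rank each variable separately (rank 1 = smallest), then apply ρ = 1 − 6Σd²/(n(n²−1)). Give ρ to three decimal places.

-0.714

Ranks of variable 1: 5, 1, 3, 2, 7, 6, 4
Ranks of variable 2: 5, 7, 3, 6, 1, 4, 2
d = r₁ − r₂: 0, -6, 0, -4, 6, 2, 2
d²: 0, 36, 0, 16, 36, 4, 4; Σd² = 96
ρ = 1 − 6·96/(7·48) = 1 − 576/336 = -0.714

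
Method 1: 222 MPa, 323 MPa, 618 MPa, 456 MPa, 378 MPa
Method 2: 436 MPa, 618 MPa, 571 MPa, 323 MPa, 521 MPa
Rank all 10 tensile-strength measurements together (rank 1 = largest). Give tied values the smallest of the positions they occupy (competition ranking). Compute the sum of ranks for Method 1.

Sorted (descending): 618, 618, 571, 521, 456, 436, 378, 323, 323, 222
The 2 values of 618 occupy positions 1–2 → each gets rank 1.
The 2 values of 323 occupy positions 8–9 → each gets rank 8.
Method 1 values → pooled ranks: 222→10, 323→8, 618→1, 456→5, 378→7
Rank sum = 10 + 8 + 1 + 5 + 7 = 31

31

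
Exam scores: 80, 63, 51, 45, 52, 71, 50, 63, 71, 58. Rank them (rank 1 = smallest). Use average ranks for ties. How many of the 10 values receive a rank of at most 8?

7

Sorted (ascending): 45, 50, 51, 52, 58, 63, 63, 71, 71, 80
The 2 values of 63 occupy positions 6–7 → average rank (6+7)/2 = 6.5.
The 2 values of 71 occupy positions 8–9 → average rank (8+9)/2 = 8.5.
Ranks ≤ 8: {1, 2, 3, 4, 5, 6.5, 6.5} → 7 values.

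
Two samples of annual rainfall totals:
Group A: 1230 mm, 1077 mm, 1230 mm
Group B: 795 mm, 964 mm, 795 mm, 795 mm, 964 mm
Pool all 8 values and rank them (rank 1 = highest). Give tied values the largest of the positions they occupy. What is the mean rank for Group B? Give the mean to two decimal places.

Sorted (descending): 1230, 1230, 1077, 964, 964, 795, 795, 795
The 2 values of 1230 occupy positions 1–2 → each gets rank 2.
The 2 values of 964 occupy positions 4–5 → each gets rank 5.
The 3 values of 795 occupy positions 6–8 → each gets rank 8.
Group B values → pooled ranks: 795→8, 964→5, 795→8, 795→8, 964→5
Mean rank = (8 + 5 + 8 + 8 + 5) / 5 = 6.80

6.80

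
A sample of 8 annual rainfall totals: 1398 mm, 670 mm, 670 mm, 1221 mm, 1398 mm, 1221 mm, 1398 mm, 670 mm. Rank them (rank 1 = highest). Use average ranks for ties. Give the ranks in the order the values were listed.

2, 7, 7, 4.5, 2, 4.5, 2, 7

Sorted (descending): 1398, 1398, 1398, 1221, 1221, 670, 670, 670
The 3 values of 1398 occupy positions 1–3 → average rank 2.
The 2 values of 1221 occupy positions 4–5 → average rank (4+5)/2 = 4.5.
The 3 values of 670 occupy positions 6–8 → average rank 7.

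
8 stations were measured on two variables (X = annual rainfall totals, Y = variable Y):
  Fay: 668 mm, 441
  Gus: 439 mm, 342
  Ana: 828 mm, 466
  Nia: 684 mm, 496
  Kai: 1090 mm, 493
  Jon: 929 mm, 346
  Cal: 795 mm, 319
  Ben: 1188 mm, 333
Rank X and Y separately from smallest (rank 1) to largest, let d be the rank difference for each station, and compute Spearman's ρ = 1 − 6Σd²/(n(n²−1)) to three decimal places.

-0.048

Ranks of variable 1: 2, 1, 5, 3, 7, 6, 4, 8
Ranks of variable 2: 5, 3, 6, 8, 7, 4, 1, 2
d = r₁ − r₂: -3, -2, -1, -5, 0, 2, 3, 6
d²: 9, 4, 1, 25, 0, 4, 9, 36; Σd² = 88
ρ = 1 − 6·88/(8·63) = 1 − 528/504 = -0.048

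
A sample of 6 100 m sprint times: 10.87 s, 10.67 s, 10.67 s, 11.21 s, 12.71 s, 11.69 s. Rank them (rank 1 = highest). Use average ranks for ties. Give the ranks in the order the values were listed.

4, 5.5, 5.5, 3, 1, 2

Sorted (descending): 12.71, 11.69, 11.21, 10.87, 10.67, 10.67
The 2 values of 10.67 occupy positions 5–6 → average rank (5+6)/2 = 5.5.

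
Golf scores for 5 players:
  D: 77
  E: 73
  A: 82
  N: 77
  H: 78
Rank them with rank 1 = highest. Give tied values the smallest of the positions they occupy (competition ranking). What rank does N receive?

3

Sorted (descending): 82, 78, 77, 77, 73
The 2 values of 77 occupy positions 3–4 → each gets rank 3.
N has value 77 → rank 3.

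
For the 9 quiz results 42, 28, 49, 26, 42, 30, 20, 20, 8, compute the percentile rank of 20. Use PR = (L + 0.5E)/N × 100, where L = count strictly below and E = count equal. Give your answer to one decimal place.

22.2

N = 9.
Strictly below 20: 1. Equal to 20: 2.
PR = (1 + 0.5·2)/9 × 100 = 22.2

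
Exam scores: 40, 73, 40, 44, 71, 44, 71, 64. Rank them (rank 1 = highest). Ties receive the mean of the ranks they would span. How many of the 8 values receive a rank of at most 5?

Sorted (descending): 73, 71, 71, 64, 44, 44, 40, 40
The 2 values of 71 occupy positions 2–3 → average rank (2+3)/2 = 2.5.
The 2 values of 44 occupy positions 5–6 → average rank (5+6)/2 = 5.5.
The 2 values of 40 occupy positions 7–8 → average rank (7+8)/2 = 7.5.
Ranks ≤ 5: {1, 2.5, 2.5, 4} → 4 values.

4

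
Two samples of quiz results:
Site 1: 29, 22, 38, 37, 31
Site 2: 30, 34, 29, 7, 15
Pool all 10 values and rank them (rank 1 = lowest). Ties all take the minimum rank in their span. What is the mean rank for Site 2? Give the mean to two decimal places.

4.20

Sorted (ascending): 7, 15, 22, 29, 29, 30, 31, 34, 37, 38
The 2 values of 29 occupy positions 4–5 → each gets rank 4.
Site 2 values → pooled ranks: 30→6, 34→8, 29→4, 7→1, 15→2
Mean rank = (6 + 8 + 4 + 1 + 2) / 5 = 4.20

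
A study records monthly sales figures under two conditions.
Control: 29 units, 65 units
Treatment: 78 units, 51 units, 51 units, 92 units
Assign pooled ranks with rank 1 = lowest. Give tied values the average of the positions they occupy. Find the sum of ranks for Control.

5

Sorted (ascending): 29, 51, 51, 65, 78, 92
The 2 values of 51 occupy positions 2–3 → average rank (2+3)/2 = 2.5.
Control values → pooled ranks: 29→1, 65→4
Rank sum = 1 + 4 = 5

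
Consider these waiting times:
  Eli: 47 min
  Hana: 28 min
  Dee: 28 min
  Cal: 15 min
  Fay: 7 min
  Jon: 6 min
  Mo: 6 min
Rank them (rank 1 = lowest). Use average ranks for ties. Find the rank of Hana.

Sorted (ascending): 6, 6, 7, 15, 28, 28, 47
The 2 values of 6 occupy positions 1–2 → average rank (1+2)/2 = 1.5.
The 2 values of 28 occupy positions 5–6 → average rank (5+6)/2 = 5.5.
Hana has value 28 min → rank 5.5.

5.5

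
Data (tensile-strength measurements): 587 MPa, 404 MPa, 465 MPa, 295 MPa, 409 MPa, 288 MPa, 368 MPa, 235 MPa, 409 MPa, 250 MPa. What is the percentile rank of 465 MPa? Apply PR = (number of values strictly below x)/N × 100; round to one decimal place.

N = 10.
Strictly below 465: 8. Equal to 465: 1.
PR = 8/10 × 100 = 80.0

80.0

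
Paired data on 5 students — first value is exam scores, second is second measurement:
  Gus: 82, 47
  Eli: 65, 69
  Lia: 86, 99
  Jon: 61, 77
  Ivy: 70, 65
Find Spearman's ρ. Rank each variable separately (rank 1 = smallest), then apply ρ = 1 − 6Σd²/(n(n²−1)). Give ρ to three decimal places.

0.000

Ranks of variable 1: 4, 2, 5, 1, 3
Ranks of variable 2: 1, 3, 5, 4, 2
d = r₁ − r₂: 3, -1, 0, -3, 1
d²: 9, 1, 0, 9, 1; Σd² = 20
ρ = 1 − 6·20/(5·24) = 1 − 120/120 = 0.000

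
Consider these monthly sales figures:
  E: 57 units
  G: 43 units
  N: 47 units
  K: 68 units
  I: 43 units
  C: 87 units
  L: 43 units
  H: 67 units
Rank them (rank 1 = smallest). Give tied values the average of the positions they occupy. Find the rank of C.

Sorted (ascending): 43, 43, 43, 47, 57, 67, 68, 87
The 3 values of 43 occupy positions 1–3 → average rank 2.
C has value 87 units → rank 8.

8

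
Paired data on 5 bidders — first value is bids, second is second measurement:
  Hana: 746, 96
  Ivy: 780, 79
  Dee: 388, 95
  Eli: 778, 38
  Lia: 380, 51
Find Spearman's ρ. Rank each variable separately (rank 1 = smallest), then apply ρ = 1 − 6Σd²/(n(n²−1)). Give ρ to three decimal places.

-0.100

Ranks of variable 1: 3, 5, 2, 4, 1
Ranks of variable 2: 5, 3, 4, 1, 2
d = r₁ − r₂: -2, 2, -2, 3, -1
d²: 4, 4, 4, 9, 1; Σd² = 22
ρ = 1 − 6·22/(5·24) = 1 − 132/120 = -0.100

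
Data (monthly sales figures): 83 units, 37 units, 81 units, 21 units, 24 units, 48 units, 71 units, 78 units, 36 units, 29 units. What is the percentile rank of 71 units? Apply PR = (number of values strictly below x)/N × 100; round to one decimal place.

N = 10.
Strictly below 71: 6. Equal to 71: 1.
PR = 6/10 × 100 = 60.0

60.0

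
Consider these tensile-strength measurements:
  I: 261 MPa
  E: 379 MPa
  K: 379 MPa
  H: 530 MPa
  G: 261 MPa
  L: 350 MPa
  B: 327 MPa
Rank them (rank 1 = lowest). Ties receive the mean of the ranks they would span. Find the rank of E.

5.5

Sorted (ascending): 261, 261, 327, 350, 379, 379, 530
The 2 values of 261 occupy positions 1–2 → average rank (1+2)/2 = 1.5.
The 2 values of 379 occupy positions 5–6 → average rank (5+6)/2 = 5.5.
E has value 379 MPa → rank 5.5.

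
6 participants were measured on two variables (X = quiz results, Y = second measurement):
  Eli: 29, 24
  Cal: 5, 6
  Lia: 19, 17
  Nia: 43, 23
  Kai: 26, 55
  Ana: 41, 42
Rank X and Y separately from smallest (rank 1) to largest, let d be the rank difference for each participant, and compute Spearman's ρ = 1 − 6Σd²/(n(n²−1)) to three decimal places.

Ranks of variable 1: 4, 1, 2, 6, 3, 5
Ranks of variable 2: 4, 1, 2, 3, 6, 5
d = r₁ − r₂: 0, 0, 0, 3, -3, 0
d²: 0, 0, 0, 9, 9, 0; Σd² = 18
ρ = 1 − 6·18/(6·35) = 1 − 108/210 = 0.486

0.486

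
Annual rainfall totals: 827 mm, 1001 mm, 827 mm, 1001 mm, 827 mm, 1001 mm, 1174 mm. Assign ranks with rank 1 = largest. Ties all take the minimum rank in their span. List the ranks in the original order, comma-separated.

Sorted (descending): 1174, 1001, 1001, 1001, 827, 827, 827
The 3 values of 1001 occupy positions 2–4 → each gets rank 2.
The 3 values of 827 occupy positions 5–7 → each gets rank 5.

5, 2, 5, 2, 5, 2, 1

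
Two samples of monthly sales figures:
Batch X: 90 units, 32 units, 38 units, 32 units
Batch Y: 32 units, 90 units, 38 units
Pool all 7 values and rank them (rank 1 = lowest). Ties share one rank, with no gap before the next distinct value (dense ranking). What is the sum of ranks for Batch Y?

6

Sorted (ascending): 32, 32, 32, 38, 38, 90, 90
The 3 values of 32 share dense rank 1.
The 2 values of 38 share dense rank 2.
The 2 values of 90 share dense rank 3.
Batch Y values → pooled ranks: 32→1, 90→3, 38→2
Rank sum = 1 + 3 + 2 = 6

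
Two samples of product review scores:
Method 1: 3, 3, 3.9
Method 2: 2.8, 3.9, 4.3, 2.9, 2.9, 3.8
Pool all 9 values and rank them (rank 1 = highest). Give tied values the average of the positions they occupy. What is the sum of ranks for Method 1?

13.5

Sorted (descending): 4.3, 3.9, 3.9, 3.8, 3, 3, 2.9, 2.9, 2.8
The 2 values of 3.9 occupy positions 2–3 → average rank (2+3)/2 = 2.5.
The 2 values of 3 occupy positions 5–6 → average rank (5+6)/2 = 5.5.
The 2 values of 2.9 occupy positions 7–8 → average rank (7+8)/2 = 7.5.
Method 1 values → pooled ranks: 3→5.5, 3→5.5, 3.9→2.5
Rank sum = 5.5 + 5.5 + 2.5 = 13.5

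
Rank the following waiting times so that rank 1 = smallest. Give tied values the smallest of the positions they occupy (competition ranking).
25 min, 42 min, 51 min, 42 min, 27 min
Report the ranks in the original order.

Sorted (ascending): 25, 27, 42, 42, 51
The 2 values of 42 occupy positions 3–4 → each gets rank 3.

1, 3, 5, 3, 2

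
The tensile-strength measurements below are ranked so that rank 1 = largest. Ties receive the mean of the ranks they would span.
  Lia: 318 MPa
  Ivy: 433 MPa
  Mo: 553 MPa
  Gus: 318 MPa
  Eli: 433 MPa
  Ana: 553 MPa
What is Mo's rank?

Sorted (descending): 553, 553, 433, 433, 318, 318
The 2 values of 553 occupy positions 1–2 → average rank (1+2)/2 = 1.5.
The 2 values of 433 occupy positions 3–4 → average rank (3+4)/2 = 3.5.
The 2 values of 318 occupy positions 5–6 → average rank (5+6)/2 = 5.5.
Mo has value 553 MPa → rank 1.5.

1.5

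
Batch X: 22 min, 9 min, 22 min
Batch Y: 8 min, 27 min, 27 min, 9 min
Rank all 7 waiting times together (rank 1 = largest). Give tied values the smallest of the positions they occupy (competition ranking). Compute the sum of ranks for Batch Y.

Sorted (descending): 27, 27, 22, 22, 9, 9, 8
The 2 values of 27 occupy positions 1–2 → each gets rank 1.
The 2 values of 22 occupy positions 3–4 → each gets rank 3.
The 2 values of 9 occupy positions 5–6 → each gets rank 5.
Batch Y values → pooled ranks: 8→7, 27→1, 27→1, 9→5
Rank sum = 7 + 1 + 1 + 5 = 14

14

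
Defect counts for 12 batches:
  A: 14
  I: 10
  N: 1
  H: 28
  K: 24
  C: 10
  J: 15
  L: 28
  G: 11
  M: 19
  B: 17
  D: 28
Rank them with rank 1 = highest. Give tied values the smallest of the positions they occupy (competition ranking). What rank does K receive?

Sorted (descending): 28, 28, 28, 24, 19, 17, 15, 14, 11, 10, 10, 1
The 3 values of 28 occupy positions 1–3 → each gets rank 1.
The 2 values of 10 occupy positions 10–11 → each gets rank 10.
K has value 24 → rank 4.

4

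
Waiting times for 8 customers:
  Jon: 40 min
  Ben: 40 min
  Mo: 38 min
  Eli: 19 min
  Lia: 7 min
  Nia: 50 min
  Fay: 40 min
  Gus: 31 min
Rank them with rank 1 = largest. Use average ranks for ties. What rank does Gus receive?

6

Sorted (descending): 50, 40, 40, 40, 38, 31, 19, 7
The 3 values of 40 occupy positions 2–4 → average rank 3.
Gus has value 31 min → rank 6.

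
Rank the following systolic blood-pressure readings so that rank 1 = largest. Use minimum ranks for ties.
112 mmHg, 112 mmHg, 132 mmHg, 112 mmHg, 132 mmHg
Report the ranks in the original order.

Sorted (descending): 132, 132, 112, 112, 112
The 2 values of 132 occupy positions 1–2 → each gets rank 1.
The 3 values of 112 occupy positions 3–5 → each gets rank 3.

3, 3, 1, 3, 1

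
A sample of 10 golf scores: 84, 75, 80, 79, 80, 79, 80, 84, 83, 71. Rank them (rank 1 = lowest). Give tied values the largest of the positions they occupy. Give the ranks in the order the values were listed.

Sorted (ascending): 71, 75, 79, 79, 80, 80, 80, 83, 84, 84
The 2 values of 79 occupy positions 3–4 → each gets rank 4.
The 3 values of 80 occupy positions 5–7 → each gets rank 7.
The 2 values of 84 occupy positions 9–10 → each gets rank 10.

10, 2, 7, 4, 7, 4, 7, 10, 8, 1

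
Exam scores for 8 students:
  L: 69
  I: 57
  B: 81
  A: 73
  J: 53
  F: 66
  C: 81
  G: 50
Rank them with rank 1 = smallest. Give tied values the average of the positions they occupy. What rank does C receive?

Sorted (ascending): 50, 53, 57, 66, 69, 73, 81, 81
The 2 values of 81 occupy positions 7–8 → average rank (7+8)/2 = 7.5.
C has value 81 → rank 7.5.

7.5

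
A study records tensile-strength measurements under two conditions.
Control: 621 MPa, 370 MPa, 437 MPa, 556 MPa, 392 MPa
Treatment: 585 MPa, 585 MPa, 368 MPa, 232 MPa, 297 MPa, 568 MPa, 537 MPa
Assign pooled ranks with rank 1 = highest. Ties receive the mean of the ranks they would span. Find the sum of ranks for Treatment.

Sorted (descending): 621, 585, 585, 568, 556, 537, 437, 392, 370, 368, 297, 232
The 2 values of 585 occupy positions 2–3 → average rank (2+3)/2 = 2.5.
Treatment values → pooled ranks: 585→2.5, 585→2.5, 368→10, 232→12, 297→11, 568→4, 537→6
Rank sum = 2.5 + 2.5 + 10 + 12 + 11 + 4 + 6 = 48

48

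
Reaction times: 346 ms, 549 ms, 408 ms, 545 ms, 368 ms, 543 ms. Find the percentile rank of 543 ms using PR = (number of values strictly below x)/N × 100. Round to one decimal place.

50.0

N = 6.
Strictly below 543: 3. Equal to 543: 1.
PR = 3/6 × 100 = 50.0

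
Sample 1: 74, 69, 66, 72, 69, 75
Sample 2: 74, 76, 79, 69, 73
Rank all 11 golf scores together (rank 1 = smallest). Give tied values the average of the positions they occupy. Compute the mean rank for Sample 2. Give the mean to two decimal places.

Sorted (ascending): 66, 69, 69, 69, 72, 73, 74, 74, 75, 76, 79
The 3 values of 69 occupy positions 2–4 → average rank 3.
The 2 values of 74 occupy positions 7–8 → average rank (7+8)/2 = 7.5.
Sample 2 values → pooled ranks: 74→7.5, 76→10, 79→11, 69→3, 73→6
Mean rank = (7.5 + 10 + 11 + 3 + 6) / 5 = 7.50

7.50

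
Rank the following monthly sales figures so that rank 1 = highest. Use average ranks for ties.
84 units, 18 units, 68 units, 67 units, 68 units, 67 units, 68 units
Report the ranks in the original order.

1, 7, 3, 5.5, 3, 5.5, 3

Sorted (descending): 84, 68, 68, 68, 67, 67, 18
The 3 values of 68 occupy positions 2–4 → average rank 3.
The 2 values of 67 occupy positions 5–6 → average rank (5+6)/2 = 5.5.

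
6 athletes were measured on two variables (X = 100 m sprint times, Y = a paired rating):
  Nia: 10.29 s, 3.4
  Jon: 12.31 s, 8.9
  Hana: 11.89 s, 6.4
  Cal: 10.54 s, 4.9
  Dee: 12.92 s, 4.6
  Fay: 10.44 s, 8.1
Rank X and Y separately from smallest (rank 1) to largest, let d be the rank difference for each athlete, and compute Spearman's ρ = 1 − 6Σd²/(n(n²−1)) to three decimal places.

0.257

Ranks of variable 1: 1, 5, 4, 3, 6, 2
Ranks of variable 2: 1, 6, 4, 3, 2, 5
d = r₁ − r₂: 0, -1, 0, 0, 4, -3
d²: 0, 1, 0, 0, 16, 9; Σd² = 26
ρ = 1 − 6·26/(6·35) = 1 − 156/210 = 0.257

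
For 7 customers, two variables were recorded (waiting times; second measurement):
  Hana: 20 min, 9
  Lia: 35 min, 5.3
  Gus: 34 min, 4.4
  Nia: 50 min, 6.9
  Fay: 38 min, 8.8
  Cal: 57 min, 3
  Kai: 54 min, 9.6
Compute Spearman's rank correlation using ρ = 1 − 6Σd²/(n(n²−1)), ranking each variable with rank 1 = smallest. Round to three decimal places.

Ranks of variable 1: 1, 3, 2, 5, 4, 7, 6
Ranks of variable 2: 6, 3, 2, 4, 5, 1, 7
d = r₁ − r₂: -5, 0, 0, 1, -1, 6, -1
d²: 25, 0, 0, 1, 1, 36, 1; Σd² = 64
ρ = 1 − 6·64/(7·48) = 1 − 384/336 = -0.143

-0.143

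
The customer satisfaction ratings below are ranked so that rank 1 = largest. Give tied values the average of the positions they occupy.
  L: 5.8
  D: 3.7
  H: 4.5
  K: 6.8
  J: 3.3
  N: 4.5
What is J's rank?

6

Sorted (descending): 6.8, 5.8, 4.5, 4.5, 3.7, 3.3
The 2 values of 4.5 occupy positions 3–4 → average rank (3+4)/2 = 3.5.
J has value 3.3 → rank 6.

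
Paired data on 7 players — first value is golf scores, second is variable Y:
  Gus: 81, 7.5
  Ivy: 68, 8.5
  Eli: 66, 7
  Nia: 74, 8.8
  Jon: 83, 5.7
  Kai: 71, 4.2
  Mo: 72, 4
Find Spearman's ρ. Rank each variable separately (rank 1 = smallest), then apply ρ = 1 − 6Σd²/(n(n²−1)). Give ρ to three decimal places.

0.000

Ranks of variable 1: 6, 2, 1, 5, 7, 3, 4
Ranks of variable 2: 5, 6, 4, 7, 3, 2, 1
d = r₁ − r₂: 1, -4, -3, -2, 4, 1, 3
d²: 1, 16, 9, 4, 16, 1, 9; Σd² = 56
ρ = 1 − 6·56/(7·48) = 1 − 336/336 = 0.000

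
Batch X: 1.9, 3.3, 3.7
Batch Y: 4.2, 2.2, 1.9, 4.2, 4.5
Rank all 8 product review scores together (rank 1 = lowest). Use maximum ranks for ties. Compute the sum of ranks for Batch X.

Sorted (ascending): 1.9, 1.9, 2.2, 3.3, 3.7, 4.2, 4.2, 4.5
The 2 values of 1.9 occupy positions 1–2 → each gets rank 2.
The 2 values of 4.2 occupy positions 6–7 → each gets rank 7.
Batch X values → pooled ranks: 1.9→2, 3.3→4, 3.7→5
Rank sum = 2 + 4 + 5 = 11

11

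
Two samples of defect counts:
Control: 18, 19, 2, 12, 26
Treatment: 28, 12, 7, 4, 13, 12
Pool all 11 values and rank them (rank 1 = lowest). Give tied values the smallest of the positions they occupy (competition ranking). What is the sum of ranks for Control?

Sorted (ascending): 2, 4, 7, 12, 12, 12, 13, 18, 19, 26, 28
The 3 values of 12 occupy positions 4–6 → each gets rank 4.
Control values → pooled ranks: 18→8, 19→9, 2→1, 12→4, 26→10
Rank sum = 8 + 9 + 1 + 4 + 10 = 32

32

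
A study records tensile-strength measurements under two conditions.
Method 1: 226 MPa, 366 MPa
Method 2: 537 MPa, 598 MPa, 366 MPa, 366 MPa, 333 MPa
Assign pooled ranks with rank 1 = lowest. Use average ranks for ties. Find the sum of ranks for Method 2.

Sorted (ascending): 226, 333, 366, 366, 366, 537, 598
The 3 values of 366 occupy positions 3–5 → average rank 4.
Method 2 values → pooled ranks: 537→6, 598→7, 366→4, 366→4, 333→2
Rank sum = 6 + 7 + 4 + 4 + 2 = 23

23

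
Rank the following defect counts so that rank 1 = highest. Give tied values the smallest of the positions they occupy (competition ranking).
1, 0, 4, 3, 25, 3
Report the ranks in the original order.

5, 6, 2, 3, 1, 3

Sorted (descending): 25, 4, 3, 3, 1, 0
The 2 values of 3 occupy positions 3–4 → each gets rank 3.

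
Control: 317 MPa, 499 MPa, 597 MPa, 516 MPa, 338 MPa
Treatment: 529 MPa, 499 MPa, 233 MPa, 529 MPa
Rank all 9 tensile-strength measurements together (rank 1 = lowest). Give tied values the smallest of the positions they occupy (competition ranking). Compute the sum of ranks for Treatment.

Sorted (ascending): 233, 317, 338, 499, 499, 516, 529, 529, 597
The 2 values of 499 occupy positions 4–5 → each gets rank 4.
The 2 values of 529 occupy positions 7–8 → each gets rank 7.
Treatment values → pooled ranks: 529→7, 499→4, 233→1, 529→7
Rank sum = 7 + 4 + 1 + 7 = 19

19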